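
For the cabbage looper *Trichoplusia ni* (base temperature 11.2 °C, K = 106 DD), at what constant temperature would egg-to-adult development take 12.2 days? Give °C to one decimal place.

Required daily accumulation = 106 / 12.2 = 8.689 DD/day.
T = T_base + 8.689 = 11.2 + 8.689 = 19.889 ≈ 19.9 °C.

19.9 °C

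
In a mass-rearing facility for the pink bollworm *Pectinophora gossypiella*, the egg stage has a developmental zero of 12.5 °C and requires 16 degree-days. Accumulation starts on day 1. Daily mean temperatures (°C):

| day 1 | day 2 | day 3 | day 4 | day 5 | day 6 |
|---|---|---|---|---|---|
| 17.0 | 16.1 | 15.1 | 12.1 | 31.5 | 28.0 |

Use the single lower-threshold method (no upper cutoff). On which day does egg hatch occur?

day 5

Daily DD above 12.5 °C: 4.5, 3.6, 2.6, 0.0, 19.0, 15.5.
Cumulative: 4.5, 8.1, 10.7, 10.7, 29.7, 45.2.
The total first reaches 16 DD on day 5.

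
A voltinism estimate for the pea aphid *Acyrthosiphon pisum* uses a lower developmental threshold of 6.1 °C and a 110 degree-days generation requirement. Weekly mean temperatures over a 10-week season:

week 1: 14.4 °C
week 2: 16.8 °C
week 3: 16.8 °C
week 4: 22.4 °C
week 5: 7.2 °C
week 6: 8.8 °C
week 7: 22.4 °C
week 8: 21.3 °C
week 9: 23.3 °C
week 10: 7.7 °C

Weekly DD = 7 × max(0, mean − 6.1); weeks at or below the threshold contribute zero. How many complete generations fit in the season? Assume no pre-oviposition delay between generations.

6 generations

Weekly DD (7 × max(0, T̄ − 6.1)): 58.1, 74.9, 74.9, 114.1, 7.7, 18.9, 114.1, 106.4, 120.4, 11.2.
Season total = 700.7 DD.
Complete generations = ⌊700.7 / 110⌋ = 6.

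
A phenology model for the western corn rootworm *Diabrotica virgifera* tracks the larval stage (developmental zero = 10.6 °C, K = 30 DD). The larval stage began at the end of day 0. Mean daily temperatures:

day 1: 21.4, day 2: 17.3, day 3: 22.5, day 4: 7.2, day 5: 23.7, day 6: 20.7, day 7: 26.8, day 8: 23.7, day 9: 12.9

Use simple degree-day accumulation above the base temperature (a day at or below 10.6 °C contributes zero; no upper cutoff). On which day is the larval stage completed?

day 5

Daily DD above 10.6 °C: 10.8, 6.7, 11.9, 0.0, 13.1, 10.1, 16.2, 13.1, 2.3.
Cumulative: 10.8, 17.5, 29.4, 29.4, 42.5, 52.6, 68.8, 81.9, 84.2.
The total first reaches 30 DD on day 5.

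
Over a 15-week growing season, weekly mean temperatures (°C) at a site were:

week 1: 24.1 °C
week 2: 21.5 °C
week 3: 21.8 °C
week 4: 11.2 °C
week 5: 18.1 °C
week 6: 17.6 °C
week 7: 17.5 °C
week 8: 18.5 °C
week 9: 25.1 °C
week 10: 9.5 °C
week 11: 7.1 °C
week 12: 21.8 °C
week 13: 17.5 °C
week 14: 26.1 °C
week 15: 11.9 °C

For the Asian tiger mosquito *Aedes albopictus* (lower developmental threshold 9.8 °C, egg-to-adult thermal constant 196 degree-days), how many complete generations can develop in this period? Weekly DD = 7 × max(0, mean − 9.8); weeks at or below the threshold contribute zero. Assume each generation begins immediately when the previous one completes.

Weekly DD (7 × max(0, T̄ − 9.8)): 100.1, 81.9, 84.0, 9.8, 58.1, 54.6, 53.9, 60.9, 107.1, 0.0, 0.0, 84.0, 53.9, 114.1, 14.7.
Season total = 877.1 DD.
Complete generations = ⌊877.1 / 196⌋ = 4.

4 generations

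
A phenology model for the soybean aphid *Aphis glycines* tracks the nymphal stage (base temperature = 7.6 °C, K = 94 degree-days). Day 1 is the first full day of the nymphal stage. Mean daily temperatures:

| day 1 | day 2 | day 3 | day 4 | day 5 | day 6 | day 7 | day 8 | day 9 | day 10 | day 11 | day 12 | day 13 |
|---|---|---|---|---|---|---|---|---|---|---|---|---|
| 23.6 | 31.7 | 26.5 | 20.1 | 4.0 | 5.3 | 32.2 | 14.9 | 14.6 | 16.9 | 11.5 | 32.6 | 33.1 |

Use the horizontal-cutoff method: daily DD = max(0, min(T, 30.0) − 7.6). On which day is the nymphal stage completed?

day 8

Daily DD above 7.6 °C (capped at 22.4): 16.0, 22.4, 18.9, 12.5, 0.0, 0.0, 22.4, 7.3, 7.0, 9.3, 3.9, 22.4, 22.4.
Cumulative: 16.0, 38.4, 57.3, 69.8, 69.8, 69.8, 92.2, 99.5, 106.5, 115.8, 119.7, 142.1, 164.5.
The total first reaches 94 DD on day 8.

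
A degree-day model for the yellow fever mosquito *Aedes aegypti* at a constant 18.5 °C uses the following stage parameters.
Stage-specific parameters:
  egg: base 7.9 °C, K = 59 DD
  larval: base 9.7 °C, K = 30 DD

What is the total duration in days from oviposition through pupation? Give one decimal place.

9.0 days

egg: 59 / (18.5 − 7.9) = 59 / 10.6 = 5.566 d.
larval: 30 / (18.5 − 9.7) = 30 / 8.8 = 3.409 d.
Sum = 8.975 ≈ 9.0 days.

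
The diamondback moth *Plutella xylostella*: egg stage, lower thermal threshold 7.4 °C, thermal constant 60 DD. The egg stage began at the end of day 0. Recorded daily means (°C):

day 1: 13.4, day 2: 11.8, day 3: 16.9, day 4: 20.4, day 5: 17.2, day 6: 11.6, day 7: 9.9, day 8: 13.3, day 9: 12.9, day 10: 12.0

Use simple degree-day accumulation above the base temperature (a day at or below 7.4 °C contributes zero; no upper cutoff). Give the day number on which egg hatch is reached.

day 9

Daily DD above 7.4 °C: 6.0, 4.4, 9.5, 13.0, 9.8, 4.2, 2.5, 5.9, 5.5, 4.6.
Cumulative: 6.0, 10.4, 19.9, 32.9, 42.7, 46.9, 49.4, 55.3, 60.8, 65.4.
The total first reaches 60 DD on day 9.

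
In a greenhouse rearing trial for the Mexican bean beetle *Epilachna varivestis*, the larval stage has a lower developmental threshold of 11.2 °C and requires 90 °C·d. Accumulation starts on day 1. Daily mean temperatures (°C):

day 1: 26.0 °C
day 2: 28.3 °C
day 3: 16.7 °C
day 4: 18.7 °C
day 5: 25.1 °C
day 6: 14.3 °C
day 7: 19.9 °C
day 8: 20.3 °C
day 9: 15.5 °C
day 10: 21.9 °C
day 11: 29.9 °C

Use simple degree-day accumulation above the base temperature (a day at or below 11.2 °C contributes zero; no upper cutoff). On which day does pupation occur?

Daily DD above 11.2 °C: 14.8, 17.1, 5.5, 7.5, 13.9, 3.1, 8.7, 9.1, 4.3, 10.7, 18.7.
Cumulative: 14.8, 31.9, 37.4, 44.9, 58.8, 61.9, 70.6, 79.7, 84.0, 94.7, 113.4.
The total first reaches 90 DD on day 10.

day 10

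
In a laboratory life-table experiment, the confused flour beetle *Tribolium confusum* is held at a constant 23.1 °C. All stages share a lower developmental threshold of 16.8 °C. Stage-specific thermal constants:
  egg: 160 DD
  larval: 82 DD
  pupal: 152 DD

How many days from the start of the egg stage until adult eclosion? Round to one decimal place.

62.5 days

Daily accumulation at 23.1 °C = 23.1 − 16.8 = 6.3 DD/day.
Total K = 160 + 82 + 152 = 394 DD.
Total duration = 394 / 6.3 = 62.540 ≈ 62.5 days.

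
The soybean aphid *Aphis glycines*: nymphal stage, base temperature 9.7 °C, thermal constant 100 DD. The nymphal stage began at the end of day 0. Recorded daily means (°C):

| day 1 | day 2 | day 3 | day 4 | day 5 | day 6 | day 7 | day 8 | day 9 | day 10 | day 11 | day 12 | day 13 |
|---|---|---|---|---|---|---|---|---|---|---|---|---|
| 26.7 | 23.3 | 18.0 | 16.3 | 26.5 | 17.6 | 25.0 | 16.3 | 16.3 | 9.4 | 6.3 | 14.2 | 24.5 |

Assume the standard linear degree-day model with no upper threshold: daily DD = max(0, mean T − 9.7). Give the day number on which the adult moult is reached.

Daily DD above 9.7 °C: 17.0, 13.6, 8.3, 6.6, 16.8, 7.9, 15.3, 6.6, 6.6, 0.0, 0.0, 4.5, 14.8.
Cumulative: 17.0, 30.6, 38.9, 45.5, 62.3, 70.2, 85.5, 92.1, 98.7, 98.7, 98.7, 103.2, 118.0.
The total first reaches 100 DD on day 12.

day 12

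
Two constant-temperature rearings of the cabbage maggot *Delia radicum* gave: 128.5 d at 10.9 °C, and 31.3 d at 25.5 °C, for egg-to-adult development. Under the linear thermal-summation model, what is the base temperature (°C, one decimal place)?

Equal thermal constants: D₁(T₁ − T_b) = D₂(T₂ − T_b).
128.5·(10.9 − T_b) = 31.3·(25.5 − T_b)
T_b = (128.5·10.9 − 31.3·25.5) / (128.5 − 31.3) = 602.50 / 97.2 = 6.199 °C ≈ 6.2 °C.

6.2 °C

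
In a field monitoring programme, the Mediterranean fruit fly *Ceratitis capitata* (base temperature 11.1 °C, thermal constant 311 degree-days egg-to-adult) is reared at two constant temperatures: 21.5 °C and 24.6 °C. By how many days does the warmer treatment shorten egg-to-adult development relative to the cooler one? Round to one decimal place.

At 21.5 °C: 311 / (21.5 − 11.1) = 311 / 10.4 = 29.904 d.
At 24.6 °C: 311 / (24.6 − 11.1) = 311 / 13.5 = 23.037 d.
Difference = |29.904 − 23.037| = 6.867 ≈ 6.9 days.

6.9 days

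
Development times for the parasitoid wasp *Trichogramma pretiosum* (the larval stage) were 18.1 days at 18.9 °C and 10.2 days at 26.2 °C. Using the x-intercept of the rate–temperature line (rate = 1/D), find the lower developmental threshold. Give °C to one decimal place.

Equal thermal constants: D₁(T₁ − T_b) = D₂(T₂ − T_b).
18.1·(18.9 − T_b) = 10.2·(26.2 − T_b)
T_b = (18.1·18.9 − 10.2·26.2) / (18.1 − 10.2) = 74.85 / 7.9 = 9.475 °C ≈ 9.5 °C.

9.5 °C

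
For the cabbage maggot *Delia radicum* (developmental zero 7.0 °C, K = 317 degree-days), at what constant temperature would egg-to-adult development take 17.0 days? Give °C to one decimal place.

25.6 °C

Required daily accumulation = 317 / 17.0 = 18.647 DD/day.
T = T_base + 18.647 = 7.0 + 18.647 = 25.647 ≈ 25.6 °C.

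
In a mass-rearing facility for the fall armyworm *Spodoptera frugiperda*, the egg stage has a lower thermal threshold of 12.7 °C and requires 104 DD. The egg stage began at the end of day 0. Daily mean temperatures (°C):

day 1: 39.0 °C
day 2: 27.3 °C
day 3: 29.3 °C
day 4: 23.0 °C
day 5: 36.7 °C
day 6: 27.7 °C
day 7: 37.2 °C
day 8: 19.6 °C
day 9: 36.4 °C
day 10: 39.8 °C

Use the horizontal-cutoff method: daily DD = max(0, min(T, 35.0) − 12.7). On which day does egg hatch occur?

Daily DD above 12.7 °C (capped at 22.3): 22.3, 14.6, 16.6, 10.3, 22.3, 15.0, 22.3, 6.9, 22.3, 22.3.
Cumulative: 22.3, 36.9, 53.5, 63.8, 86.1, 101.1, 123.4, 130.3, 152.6, 174.9.
The total first reaches 104 DD on day 7.

day 7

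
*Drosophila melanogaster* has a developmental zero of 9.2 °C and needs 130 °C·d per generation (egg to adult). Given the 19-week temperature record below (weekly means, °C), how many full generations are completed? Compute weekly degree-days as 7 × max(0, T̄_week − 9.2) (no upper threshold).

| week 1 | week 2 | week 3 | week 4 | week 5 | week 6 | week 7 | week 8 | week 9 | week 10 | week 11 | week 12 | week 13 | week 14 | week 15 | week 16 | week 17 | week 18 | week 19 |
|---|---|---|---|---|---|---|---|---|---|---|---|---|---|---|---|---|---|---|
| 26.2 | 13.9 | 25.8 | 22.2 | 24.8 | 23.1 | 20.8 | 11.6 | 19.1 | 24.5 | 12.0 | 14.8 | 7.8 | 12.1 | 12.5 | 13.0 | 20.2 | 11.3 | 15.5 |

8 generations

Weekly DD (7 × max(0, T̄ − 9.2)): 119.0, 32.9, 116.2, 91.0, 109.2, 97.3, 81.2, 16.8, 69.3, 107.1, 19.6, 39.2, 0.0, 20.3, 23.1, 26.6, 77.0, 14.7, 44.1.
Season total = 1104.6 DD.
Complete generations = ⌊1104.6 / 130⌋ = 8.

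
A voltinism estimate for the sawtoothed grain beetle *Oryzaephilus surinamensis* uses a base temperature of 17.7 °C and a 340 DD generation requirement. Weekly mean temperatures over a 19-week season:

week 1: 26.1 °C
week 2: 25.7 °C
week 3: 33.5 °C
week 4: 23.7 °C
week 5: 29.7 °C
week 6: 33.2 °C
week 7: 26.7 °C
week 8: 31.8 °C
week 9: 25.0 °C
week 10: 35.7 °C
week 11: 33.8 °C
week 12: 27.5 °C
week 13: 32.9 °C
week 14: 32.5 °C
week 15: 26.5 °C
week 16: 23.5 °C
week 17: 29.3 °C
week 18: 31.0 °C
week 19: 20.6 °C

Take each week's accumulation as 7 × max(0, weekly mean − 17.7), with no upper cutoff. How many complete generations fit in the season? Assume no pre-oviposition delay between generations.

Weekly DD (7 × max(0, T̄ − 17.7)): 58.8, 56.0, 110.6, 42.0, 84.0, 108.5, 63.0, 98.7, 51.1, 126.0, 112.7, 68.6, 106.4, 103.6, 61.6, 40.6, 81.2, 93.1, 20.3.
Season total = 1486.8 DD.
Complete generations = ⌊1486.8 / 340⌋ = 4.

4 generations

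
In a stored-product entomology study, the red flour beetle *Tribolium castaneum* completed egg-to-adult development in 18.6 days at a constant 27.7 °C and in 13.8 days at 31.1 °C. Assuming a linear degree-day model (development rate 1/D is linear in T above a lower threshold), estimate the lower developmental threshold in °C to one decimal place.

Equal thermal constants: D₁(T₁ − T_b) = D₂(T₂ − T_b).
18.6·(27.7 − T_b) = 13.8·(31.1 − T_b)
T_b = (18.6·27.7 − 13.8·31.1) / (18.6 − 13.8) = 86.04 / 4.8 = 17.925 °C ≈ 17.9 °C.

17.9 °C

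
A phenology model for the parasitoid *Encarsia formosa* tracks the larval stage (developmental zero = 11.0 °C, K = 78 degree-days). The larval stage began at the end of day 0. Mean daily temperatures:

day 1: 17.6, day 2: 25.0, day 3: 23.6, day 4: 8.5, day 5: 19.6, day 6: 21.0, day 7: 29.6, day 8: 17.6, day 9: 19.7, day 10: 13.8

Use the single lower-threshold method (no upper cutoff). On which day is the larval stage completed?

Daily DD above 11.0 °C: 6.6, 14.0, 12.6, 0.0, 8.6, 10.0, 18.6, 6.6, 8.7, 2.8.
Cumulative: 6.6, 20.6, 33.2, 33.2, 41.8, 51.8, 70.4, 77.0, 85.7, 88.5.
The total first reaches 78 DD on day 9.

day 9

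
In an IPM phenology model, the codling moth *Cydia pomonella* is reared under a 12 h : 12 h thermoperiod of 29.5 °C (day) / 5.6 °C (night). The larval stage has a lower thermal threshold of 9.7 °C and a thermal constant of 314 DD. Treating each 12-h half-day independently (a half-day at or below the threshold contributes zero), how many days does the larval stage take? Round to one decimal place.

Day half: max(0, 29.5 − 9.7) × 0.5 = 19.8 × 0.5 = 9.90 DD.
Night half: max(0, 5.6 − 9.7) × 0.5 = 0.0 × 0.5 = 0.00 DD.
Per 24 h: 9.90 DD/day.
Duration = 314 / 9.90 = 31.717 ≈ 31.7 days.

31.7 days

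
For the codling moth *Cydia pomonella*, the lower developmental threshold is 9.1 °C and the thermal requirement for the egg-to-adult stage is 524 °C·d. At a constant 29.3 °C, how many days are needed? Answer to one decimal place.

25.9 days

Daily accumulation = 29.3 − 9.1 = 20.2 DD/day.
Duration = 524 / 20.2 = 25.941 ≈ 25.9 days.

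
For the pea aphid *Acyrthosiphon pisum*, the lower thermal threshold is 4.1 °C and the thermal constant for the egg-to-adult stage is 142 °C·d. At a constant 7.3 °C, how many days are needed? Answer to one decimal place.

44.4 days

Daily accumulation = 7.3 − 4.1 = 3.2 DD/day.
Duration = 142 / 3.2 = 44.375 ≈ 44.4 days.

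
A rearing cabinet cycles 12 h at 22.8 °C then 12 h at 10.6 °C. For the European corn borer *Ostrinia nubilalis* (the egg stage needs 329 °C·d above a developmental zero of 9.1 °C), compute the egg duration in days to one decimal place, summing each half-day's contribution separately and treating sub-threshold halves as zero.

Day half: max(0, 22.8 − 9.1) × 0.5 = 13.7 × 0.5 = 6.85 DD.
Night half: max(0, 10.6 − 9.1) × 0.5 = 1.5 × 0.5 = 0.75 DD.
Per 24 h: 7.60 DD/day.
Duration = 329 / 7.60 = 43.289 ≈ 43.3 days.

43.3 days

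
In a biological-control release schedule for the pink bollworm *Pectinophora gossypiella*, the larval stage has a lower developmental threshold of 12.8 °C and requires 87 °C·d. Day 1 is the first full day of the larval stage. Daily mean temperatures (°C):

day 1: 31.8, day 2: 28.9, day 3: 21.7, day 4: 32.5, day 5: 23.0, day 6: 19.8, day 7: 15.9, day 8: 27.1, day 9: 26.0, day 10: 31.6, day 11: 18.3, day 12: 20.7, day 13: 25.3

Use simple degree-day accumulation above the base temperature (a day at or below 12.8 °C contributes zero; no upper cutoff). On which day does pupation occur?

day 8

Daily DD above 12.8 °C: 19.0, 16.1, 8.9, 19.7, 10.2, 7.0, 3.1, 14.3, 13.2, 18.8, 5.5, 7.9, 12.5.
Cumulative: 19.0, 35.1, 44.0, 63.7, 73.9, 80.9, 84.0, 98.3, 111.5, 130.3, 135.8, 143.7, 156.2.
The total first reaches 87 DD on day 8.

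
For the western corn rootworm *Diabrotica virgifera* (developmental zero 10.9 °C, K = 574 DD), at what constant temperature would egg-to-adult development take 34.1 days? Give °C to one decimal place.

27.7 °C

Required daily accumulation = 574 / 34.1 = 16.833 DD/day.
T = T_base + 16.833 = 10.9 + 16.833 = 27.733 ≈ 27.7 °C.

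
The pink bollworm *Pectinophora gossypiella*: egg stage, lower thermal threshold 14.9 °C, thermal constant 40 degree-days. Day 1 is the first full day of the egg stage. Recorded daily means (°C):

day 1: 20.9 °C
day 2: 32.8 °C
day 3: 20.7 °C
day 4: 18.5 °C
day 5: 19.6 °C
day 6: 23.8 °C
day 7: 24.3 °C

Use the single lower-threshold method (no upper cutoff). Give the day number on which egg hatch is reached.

Daily DD above 14.9 °C: 6.0, 17.9, 5.8, 3.6, 4.7, 8.9, 9.4.
Cumulative: 6.0, 23.9, 29.7, 33.3, 38.0, 46.9, 56.3.
The total first reaches 40 DD on day 6.

day 6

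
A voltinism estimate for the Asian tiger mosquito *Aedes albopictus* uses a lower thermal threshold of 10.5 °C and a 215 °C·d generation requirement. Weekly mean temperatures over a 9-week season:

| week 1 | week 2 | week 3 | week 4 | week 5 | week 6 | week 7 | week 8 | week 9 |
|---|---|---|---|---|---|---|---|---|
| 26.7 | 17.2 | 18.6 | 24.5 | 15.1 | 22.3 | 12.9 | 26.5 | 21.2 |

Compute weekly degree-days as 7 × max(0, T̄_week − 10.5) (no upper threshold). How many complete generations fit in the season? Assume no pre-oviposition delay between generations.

Weekly DD (7 × max(0, T̄ − 10.5)): 113.4, 46.9, 56.7, 98.0, 32.2, 82.6, 16.8, 112.0, 74.9.
Season total = 633.5 DD.
Complete generations = ⌊633.5 / 215⌋ = 2.

2 generations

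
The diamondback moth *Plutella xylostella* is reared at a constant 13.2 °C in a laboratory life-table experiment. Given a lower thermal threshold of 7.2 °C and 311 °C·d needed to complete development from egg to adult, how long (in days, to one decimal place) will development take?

Daily accumulation = 13.2 − 7.2 = 6.0 DD/day.
Duration = 311 / 6.0 = 51.833 ≈ 51.8 days.

51.8 days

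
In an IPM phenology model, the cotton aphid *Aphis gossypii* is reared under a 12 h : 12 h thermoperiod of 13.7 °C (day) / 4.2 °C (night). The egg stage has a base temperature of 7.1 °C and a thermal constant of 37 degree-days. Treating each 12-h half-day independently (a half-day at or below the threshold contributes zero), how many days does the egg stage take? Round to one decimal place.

11.2 days

Day half: max(0, 13.7 − 7.1) × 0.5 = 6.6 × 0.5 = 3.30 DD.
Night half: max(0, 4.2 − 7.1) × 0.5 = 0.0 × 0.5 = 0.00 DD.
Per 24 h: 3.30 DD/day.
Duration = 37 / 3.30 = 11.212 ≈ 11.2 days.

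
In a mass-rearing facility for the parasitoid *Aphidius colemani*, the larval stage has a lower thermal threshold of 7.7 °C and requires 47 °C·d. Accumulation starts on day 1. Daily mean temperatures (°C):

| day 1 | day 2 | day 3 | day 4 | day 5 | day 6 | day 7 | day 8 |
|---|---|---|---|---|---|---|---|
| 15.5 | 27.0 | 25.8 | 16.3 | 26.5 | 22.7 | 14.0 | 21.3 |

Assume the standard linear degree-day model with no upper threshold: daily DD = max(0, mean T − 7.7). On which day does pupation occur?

Daily DD above 7.7 °C: 7.8, 19.3, 18.1, 8.6, 18.8, 15.0, 6.3, 13.6.
Cumulative: 7.8, 27.1, 45.2, 53.8, 72.6, 87.6, 93.9, 107.5.
The total first reaches 47 DD on day 4.

day 4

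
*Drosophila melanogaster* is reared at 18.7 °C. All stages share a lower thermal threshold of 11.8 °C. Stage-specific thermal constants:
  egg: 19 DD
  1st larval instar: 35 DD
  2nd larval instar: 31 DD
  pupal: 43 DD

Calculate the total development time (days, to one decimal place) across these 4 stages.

18.6 days

Daily accumulation at 18.7 °C = 18.7 − 11.8 = 6.9 DD/day.
Total K = 19 + 35 + 31 + 43 = 128 DD.
Total duration = 128 / 6.9 = 18.551 ≈ 18.6 days.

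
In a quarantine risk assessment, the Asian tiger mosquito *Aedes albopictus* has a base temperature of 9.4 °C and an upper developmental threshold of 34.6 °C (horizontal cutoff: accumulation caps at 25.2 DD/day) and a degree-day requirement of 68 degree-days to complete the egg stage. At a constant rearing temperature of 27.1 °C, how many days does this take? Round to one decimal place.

3.8 days

Daily accumulation = 27.1 − 9.4 = 17.7 DD/day.
Duration = 68 / 17.7 = 3.842 ≈ 3.8 days.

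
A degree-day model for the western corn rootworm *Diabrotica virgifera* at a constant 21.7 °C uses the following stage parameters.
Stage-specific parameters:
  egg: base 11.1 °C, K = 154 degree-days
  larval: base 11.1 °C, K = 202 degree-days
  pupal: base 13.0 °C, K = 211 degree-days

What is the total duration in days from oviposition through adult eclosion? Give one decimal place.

57.8 days

egg: 154 / (21.7 − 11.1) = 154 / 10.6 = 14.528 d.
larval: 202 / (21.7 − 11.1) = 202 / 10.6 = 19.057 d.
pupal: 211 / (21.7 − 13.0) = 211 / 8.7 = 24.253 d.
Sum = 57.838 ≈ 57.8 days.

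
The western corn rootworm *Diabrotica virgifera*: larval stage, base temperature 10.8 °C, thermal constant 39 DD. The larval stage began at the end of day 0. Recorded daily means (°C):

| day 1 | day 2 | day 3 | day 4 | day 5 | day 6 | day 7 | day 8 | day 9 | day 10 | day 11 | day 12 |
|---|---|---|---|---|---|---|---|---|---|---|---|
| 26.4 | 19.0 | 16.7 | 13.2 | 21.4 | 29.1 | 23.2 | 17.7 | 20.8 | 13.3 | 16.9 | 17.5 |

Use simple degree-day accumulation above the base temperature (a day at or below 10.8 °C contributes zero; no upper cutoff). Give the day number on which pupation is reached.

Daily DD above 10.8 °C: 15.6, 8.2, 5.9, 2.4, 10.6, 18.3, 12.4, 6.9, 10.0, 2.5, 6.1, 6.7.
Cumulative: 15.6, 23.8, 29.7, 32.1, 42.7, 61.0, 73.4, 80.3, 90.3, 92.8, 98.9, 105.6.
The total first reaches 39 DD on day 5.

day 5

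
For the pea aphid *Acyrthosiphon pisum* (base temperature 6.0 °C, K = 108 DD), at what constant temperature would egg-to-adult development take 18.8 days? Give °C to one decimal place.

11.7 °C

Required daily accumulation = 108 / 18.8 = 5.745 DD/day.
T = T_base + 5.745 = 6.0 + 5.745 = 11.745 ≈ 11.7 °C.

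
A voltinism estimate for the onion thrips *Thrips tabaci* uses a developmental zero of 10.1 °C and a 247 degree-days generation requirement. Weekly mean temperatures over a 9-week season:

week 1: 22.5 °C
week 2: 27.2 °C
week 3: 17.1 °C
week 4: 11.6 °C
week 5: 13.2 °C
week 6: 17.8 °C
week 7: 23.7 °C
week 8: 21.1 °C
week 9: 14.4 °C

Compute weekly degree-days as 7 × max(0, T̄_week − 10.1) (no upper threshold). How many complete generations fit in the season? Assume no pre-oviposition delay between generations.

Weekly DD (7 × max(0, T̄ − 10.1)): 86.8, 119.7, 49.0, 10.5, 21.7, 53.9, 95.2, 77.0, 30.1.
Season total = 543.9 DD.
Complete generations = ⌊543.9 / 247⌋ = 2.

2 generations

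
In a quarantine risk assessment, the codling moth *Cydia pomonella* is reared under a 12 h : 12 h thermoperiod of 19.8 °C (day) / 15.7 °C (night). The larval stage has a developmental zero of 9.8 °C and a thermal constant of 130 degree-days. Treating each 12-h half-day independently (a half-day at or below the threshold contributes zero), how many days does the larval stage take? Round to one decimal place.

Day half: max(0, 19.8 − 9.8) × 0.5 = 10.0 × 0.5 = 5.00 DD.
Night half: max(0, 15.7 − 9.8) × 0.5 = 5.9 × 0.5 = 2.95 DD.
Per 24 h: 7.95 DD/day.
Duration = 130 / 7.95 = 16.352 ≈ 16.4 days.

16.4 days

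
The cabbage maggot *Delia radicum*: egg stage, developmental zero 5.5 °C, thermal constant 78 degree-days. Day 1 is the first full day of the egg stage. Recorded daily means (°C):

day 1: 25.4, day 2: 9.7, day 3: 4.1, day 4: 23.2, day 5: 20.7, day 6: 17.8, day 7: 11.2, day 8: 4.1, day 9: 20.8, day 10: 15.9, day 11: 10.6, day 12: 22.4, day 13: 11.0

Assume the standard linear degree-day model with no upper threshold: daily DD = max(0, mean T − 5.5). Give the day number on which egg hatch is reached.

Daily DD above 5.5 °C: 19.9, 4.2, 0.0, 17.7, 15.2, 12.3, 5.7, 0.0, 15.3, 10.4, 5.1, 16.9, 5.5.
Cumulative: 19.9, 24.1, 24.1, 41.8, 57.0, 69.3, 75.0, 75.0, 90.3, 100.7, 105.8, 122.7, 128.2.
The total first reaches 78 DD on day 9.

day 9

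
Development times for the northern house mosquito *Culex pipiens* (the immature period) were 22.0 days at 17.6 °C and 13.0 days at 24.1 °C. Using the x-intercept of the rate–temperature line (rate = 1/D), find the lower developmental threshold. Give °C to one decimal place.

8.2 °C

Linear rate model ⇒ the product D·(T − T_b) is constant across temperatures.
22.0·(17.6 − T_b) = 13.0·(24.1 − T_b)
T_b = (22.0·17.6 − 13.0·24.1) / (22.0 − 13.0) = 73.90 / 9.0 = 8.211 °C ≈ 8.2 °C.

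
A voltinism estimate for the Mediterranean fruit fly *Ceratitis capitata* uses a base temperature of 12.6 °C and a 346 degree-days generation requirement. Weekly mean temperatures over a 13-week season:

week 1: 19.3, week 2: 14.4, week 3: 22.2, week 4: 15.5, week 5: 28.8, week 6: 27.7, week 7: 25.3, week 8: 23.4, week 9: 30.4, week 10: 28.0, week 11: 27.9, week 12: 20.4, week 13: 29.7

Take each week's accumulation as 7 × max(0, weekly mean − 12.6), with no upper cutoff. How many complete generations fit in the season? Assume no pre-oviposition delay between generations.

3 generations

Weekly DD (7 × max(0, T̄ − 12.6)): 46.9, 12.6, 67.2, 20.3, 113.4, 105.7, 88.9, 75.6, 124.6, 107.8, 107.1, 54.6, 119.7.
Season total = 1044.4 DD.
Complete generations = ⌊1044.4 / 346⌋ = 3.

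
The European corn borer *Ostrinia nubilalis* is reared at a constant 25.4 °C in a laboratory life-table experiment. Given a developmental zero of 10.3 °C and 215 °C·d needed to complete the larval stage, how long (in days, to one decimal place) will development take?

Daily accumulation = 25.4 − 10.3 = 15.1 DD/day.
Duration = 215 / 15.1 = 14.238 ≈ 14.2 days.

14.2 days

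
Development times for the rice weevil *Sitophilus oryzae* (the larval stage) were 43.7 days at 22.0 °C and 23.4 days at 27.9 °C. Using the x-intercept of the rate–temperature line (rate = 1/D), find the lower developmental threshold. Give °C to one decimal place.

Linear rate model ⇒ the product D·(T − T_b) is constant across temperatures.
43.7·(22.0 − T_b) = 23.4·(27.9 − T_b)
T_b = (43.7·22.0 − 23.4·27.9) / (43.7 − 23.4) = 308.54 / 20.3 = 15.199 °C ≈ 15.2 °C.

15.2 °C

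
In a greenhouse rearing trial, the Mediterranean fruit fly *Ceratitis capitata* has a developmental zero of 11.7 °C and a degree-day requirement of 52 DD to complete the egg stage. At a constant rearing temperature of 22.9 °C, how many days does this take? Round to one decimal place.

Daily accumulation = 22.9 − 11.7 = 11.2 DD/day.
Duration = 52 / 11.2 = 4.643 ≈ 4.6 days.

4.6 days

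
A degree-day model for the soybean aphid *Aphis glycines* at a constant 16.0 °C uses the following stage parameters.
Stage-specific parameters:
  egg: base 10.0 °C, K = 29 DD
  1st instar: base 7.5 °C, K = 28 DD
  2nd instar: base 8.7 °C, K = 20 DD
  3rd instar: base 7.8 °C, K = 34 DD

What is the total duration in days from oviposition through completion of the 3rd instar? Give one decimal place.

egg: 29 / (16.0 − 10.0) = 29 / 6.0 = 4.833 d.
1st instar: 28 / (16.0 − 7.5) = 28 / 8.5 = 3.294 d.
2nd instar: 20 / (16.0 − 8.7) = 20 / 7.3 = 2.740 d.
3rd instar: 34 / (16.0 − 7.8) = 34 / 8.2 = 4.146 d.
Sum = 15.014 ≈ 15.0 days.

15.0 days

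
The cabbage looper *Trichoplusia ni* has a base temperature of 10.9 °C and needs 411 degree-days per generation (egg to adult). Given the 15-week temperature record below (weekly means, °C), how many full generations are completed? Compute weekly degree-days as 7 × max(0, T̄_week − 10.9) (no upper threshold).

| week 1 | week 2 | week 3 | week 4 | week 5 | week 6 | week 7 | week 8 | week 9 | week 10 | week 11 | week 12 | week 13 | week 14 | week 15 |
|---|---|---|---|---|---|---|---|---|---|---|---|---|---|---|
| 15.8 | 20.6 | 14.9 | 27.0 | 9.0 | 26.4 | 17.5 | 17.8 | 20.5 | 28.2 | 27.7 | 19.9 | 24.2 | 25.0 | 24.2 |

Weekly DD (7 × max(0, T̄ − 10.9)): 34.3, 67.9, 28.0, 112.7, 0.0, 108.5, 46.2, 48.3, 67.2, 121.1, 117.6, 63.0, 93.1, 98.7, 93.1.
Season total = 1099.7 DD.
Complete generations = ⌊1099.7 / 411⌋ = 2.

2 generations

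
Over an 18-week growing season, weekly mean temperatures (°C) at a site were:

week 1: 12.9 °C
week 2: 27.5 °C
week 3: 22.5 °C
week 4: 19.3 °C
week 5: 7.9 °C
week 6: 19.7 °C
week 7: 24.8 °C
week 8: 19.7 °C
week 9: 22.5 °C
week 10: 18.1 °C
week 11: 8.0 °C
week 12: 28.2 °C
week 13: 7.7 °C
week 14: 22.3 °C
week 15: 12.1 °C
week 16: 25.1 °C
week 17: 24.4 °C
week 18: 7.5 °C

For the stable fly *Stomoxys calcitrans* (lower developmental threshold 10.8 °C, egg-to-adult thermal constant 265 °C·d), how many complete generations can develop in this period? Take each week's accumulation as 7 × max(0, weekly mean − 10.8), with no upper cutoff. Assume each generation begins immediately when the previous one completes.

3 generations

Weekly DD (7 × max(0, T̄ − 10.8)): 14.7, 116.9, 81.9, 59.5, 0.0, 62.3, 98.0, 62.3, 81.9, 51.1, 0.0, 121.8, 0.0, 80.5, 9.1, 100.1, 95.2, 0.0.
Season total = 1035.3 DD.
Complete generations = ⌊1035.3 / 265⌋ = 3.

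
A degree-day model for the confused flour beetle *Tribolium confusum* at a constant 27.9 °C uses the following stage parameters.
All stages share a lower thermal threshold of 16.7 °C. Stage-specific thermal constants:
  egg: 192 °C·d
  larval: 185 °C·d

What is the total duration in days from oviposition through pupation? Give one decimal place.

33.7 days

Daily accumulation at 27.9 °C = 27.9 − 16.7 = 11.2 DD/day.
Total K = 192 + 185 = 377 DD.
Total duration = 377 / 11.2 = 33.661 ≈ 33.7 days.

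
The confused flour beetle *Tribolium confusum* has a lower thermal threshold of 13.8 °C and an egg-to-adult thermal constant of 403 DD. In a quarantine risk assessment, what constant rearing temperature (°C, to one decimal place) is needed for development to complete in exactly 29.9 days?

27.3 °C

Required daily accumulation = 403 / 29.9 = 13.478 DD/day.
T = T_base + 13.478 = 13.8 + 13.478 = 27.278 ≈ 27.3 °C.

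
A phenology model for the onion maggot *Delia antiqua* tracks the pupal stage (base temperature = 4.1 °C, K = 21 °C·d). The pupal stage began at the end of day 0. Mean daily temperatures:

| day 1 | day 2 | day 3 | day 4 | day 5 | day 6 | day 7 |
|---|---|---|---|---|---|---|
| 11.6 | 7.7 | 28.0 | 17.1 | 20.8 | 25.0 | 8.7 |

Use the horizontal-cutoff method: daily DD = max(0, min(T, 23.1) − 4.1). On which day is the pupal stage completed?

Daily DD above 4.1 °C (capped at 19.0): 7.5, 3.6, 19.0, 13.0, 16.7, 19.0, 4.6.
Cumulative: 7.5, 11.1, 30.1, 43.1, 59.8, 78.8, 83.4.
The total first reaches 21 DD on day 3.

day 3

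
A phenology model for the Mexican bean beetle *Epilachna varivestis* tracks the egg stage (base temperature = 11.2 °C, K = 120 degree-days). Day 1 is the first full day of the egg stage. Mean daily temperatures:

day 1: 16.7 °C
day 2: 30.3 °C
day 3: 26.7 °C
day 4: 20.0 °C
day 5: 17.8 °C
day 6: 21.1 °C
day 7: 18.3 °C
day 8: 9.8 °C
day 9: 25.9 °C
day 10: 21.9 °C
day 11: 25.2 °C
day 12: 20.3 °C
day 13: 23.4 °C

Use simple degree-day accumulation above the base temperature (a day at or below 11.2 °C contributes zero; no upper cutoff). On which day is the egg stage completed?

day 12

Daily DD above 11.2 °C: 5.5, 19.1, 15.5, 8.8, 6.6, 9.9, 7.1, 0.0, 14.7, 10.7, 14.0, 9.1, 12.2.
Cumulative: 5.5, 24.6, 40.1, 48.9, 55.5, 65.4, 72.5, 72.5, 87.2, 97.9, 111.9, 121.0, 133.2.
The total first reaches 120 DD on day 12.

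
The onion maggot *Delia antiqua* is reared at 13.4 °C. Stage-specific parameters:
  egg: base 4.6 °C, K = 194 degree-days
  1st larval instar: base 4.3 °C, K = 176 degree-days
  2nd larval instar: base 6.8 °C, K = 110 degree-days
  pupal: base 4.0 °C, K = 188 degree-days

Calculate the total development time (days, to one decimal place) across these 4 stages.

78.1 days

egg: 194 / (13.4 − 4.6) = 194 / 8.8 = 22.045 d.
1st larval instar: 176 / (13.4 − 4.3) = 176 / 9.1 = 19.341 d.
2nd larval instar: 110 / (13.4 − 6.8) = 110 / 6.6 = 16.667 d.
pupal: 188 / (13.4 − 4.0) = 188 / 9.4 = 20.000 d.
Sum = 78.053 ≈ 78.1 days.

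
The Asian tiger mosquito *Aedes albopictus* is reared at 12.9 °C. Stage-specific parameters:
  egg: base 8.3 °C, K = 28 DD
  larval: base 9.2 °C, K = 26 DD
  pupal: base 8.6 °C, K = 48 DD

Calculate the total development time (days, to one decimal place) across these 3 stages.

24.3 days

egg: 28 / (12.9 − 8.3) = 28 / 4.6 = 6.087 d.
larval: 26 / (12.9 − 9.2) = 26 / 3.7 = 7.027 d.
pupal: 48 / (12.9 − 8.6) = 48 / 4.3 = 11.163 d.
Sum = 24.277 ≈ 24.3 days.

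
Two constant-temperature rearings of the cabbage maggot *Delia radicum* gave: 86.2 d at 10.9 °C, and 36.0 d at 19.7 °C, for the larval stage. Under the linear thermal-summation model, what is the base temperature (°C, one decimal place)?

4.6 °C

Under the model K = D·(T − T_b), so D₁·(T₁ − T_b) = D₂·(T₂ − T_b).
86.2·(10.9 − T_b) = 36.0·(19.7 − T_b)
T_b = (86.2·10.9 − 36.0·19.7) / (86.2 − 36.0) = 230.38 / 50.2 = 4.589 °C ≈ 4.6 °C.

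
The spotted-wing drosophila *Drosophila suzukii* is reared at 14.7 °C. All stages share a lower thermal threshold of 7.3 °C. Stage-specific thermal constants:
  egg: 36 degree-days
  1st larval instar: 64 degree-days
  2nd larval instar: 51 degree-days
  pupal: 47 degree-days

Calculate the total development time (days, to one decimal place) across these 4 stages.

26.8 days

Daily accumulation at 14.7 °C = 14.7 − 7.3 = 7.4 DD/day.
Total K = 36 + 64 + 51 + 47 = 198 DD.
Total duration = 198 / 7.4 = 26.757 ≈ 26.8 days.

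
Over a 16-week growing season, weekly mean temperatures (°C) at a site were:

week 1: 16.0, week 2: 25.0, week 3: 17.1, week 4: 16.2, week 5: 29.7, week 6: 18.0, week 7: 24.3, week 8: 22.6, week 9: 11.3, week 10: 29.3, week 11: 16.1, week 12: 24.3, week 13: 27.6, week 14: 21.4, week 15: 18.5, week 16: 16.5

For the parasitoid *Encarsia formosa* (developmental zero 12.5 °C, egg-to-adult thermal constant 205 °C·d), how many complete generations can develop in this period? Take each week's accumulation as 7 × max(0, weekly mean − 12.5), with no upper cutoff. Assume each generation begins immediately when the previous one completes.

4 generations

Weekly DD (7 × max(0, T̄ − 12.5)): 24.5, 87.5, 32.2, 25.9, 120.4, 38.5, 82.6, 70.7, 0.0, 117.6, 25.2, 82.6, 105.7, 62.3, 42.0, 28.0.
Season total = 945.7 DD.
Complete generations = ⌊945.7 / 205⌋ = 4.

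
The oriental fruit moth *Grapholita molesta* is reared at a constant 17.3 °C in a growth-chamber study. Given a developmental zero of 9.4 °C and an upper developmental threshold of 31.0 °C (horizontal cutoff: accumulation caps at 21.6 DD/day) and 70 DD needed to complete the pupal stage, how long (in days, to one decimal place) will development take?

8.9 days

Daily accumulation = 17.3 − 9.4 = 7.9 DD/day.
Duration = 70 / 7.9 = 8.861 ≈ 8.9 days.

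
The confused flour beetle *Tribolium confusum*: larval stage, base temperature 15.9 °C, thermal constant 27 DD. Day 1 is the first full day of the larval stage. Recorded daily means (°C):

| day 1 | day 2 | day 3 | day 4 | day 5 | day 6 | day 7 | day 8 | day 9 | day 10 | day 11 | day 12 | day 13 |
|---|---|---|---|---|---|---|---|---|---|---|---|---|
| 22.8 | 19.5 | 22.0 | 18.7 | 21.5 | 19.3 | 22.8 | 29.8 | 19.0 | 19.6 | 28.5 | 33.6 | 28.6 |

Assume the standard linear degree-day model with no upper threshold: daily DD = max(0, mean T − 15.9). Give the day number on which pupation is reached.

day 6

Daily DD above 15.9 °C: 6.9, 3.6, 6.1, 2.8, 5.6, 3.4, 6.9, 13.9, 3.1, 3.7, 12.6, 17.7, 12.7.
Cumulative: 6.9, 10.5, 16.6, 19.4, 25.0, 28.4, 35.3, 49.2, 52.3, 56.0, 68.6, 86.3, 99.0.
The total first reaches 27 DD on day 6.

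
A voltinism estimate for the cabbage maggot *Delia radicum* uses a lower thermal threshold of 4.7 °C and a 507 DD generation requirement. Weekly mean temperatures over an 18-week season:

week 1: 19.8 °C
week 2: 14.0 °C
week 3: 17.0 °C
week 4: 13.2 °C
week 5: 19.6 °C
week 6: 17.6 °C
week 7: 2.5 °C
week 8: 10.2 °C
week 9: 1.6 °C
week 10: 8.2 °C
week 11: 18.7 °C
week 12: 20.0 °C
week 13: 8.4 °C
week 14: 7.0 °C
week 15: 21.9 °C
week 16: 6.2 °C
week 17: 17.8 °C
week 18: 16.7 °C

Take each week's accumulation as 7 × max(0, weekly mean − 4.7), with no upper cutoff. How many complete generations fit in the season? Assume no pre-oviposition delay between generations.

Weekly DD (7 × max(0, T̄ − 4.7)): 105.7, 65.1, 86.1, 59.5, 104.3, 90.3, 0.0, 38.5, 0.0, 24.5, 98.0, 107.1, 25.9, 16.1, 120.4, 10.5, 91.7, 84.0.
Season total = 1127.7 DD.
Complete generations = ⌊1127.7 / 507⌋ = 2.

2 generations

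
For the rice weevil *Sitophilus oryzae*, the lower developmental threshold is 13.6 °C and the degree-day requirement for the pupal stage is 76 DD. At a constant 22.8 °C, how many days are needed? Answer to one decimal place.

8.3 days

Daily accumulation = 22.8 − 13.6 = 9.2 DD/day.
Duration = 76 / 9.2 = 8.261 ≈ 8.3 days.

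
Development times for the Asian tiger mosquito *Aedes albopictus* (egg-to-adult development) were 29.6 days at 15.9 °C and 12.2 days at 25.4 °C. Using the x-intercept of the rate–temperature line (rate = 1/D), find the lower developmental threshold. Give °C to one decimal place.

Equal thermal constants: D₁(T₁ − T_b) = D₂(T₂ − T_b).
29.6·(15.9 − T_b) = 12.2·(25.4 − T_b)
T_b = (29.6·15.9 − 12.2·25.4) / (29.6 − 12.2) = 160.76 / 17.4 = 9.239 °C ≈ 9.2 °C.

9.2 °C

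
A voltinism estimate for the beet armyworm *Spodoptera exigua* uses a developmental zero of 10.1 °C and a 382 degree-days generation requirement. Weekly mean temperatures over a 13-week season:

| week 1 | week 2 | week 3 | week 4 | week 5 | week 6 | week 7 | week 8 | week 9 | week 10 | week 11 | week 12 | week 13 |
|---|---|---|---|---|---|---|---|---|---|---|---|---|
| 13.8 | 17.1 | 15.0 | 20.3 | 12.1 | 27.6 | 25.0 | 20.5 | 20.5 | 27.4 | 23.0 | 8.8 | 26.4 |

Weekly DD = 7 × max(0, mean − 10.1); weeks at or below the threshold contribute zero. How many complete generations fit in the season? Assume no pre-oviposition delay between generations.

Weekly DD (7 × max(0, T̄ − 10.1)): 25.9, 49.0, 34.3, 71.4, 14.0, 122.5, 104.3, 72.8, 72.8, 121.1, 90.3, 0.0, 114.1.
Season total = 892.5 DD.
Complete generations = ⌊892.5 / 382⌋ = 2.

2 generations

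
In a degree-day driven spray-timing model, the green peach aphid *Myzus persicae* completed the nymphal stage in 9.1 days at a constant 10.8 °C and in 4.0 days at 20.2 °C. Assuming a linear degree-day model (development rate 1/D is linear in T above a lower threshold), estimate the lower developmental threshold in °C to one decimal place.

3.4 °C

Equal thermal constants: D₁(T₁ − T_b) = D₂(T₂ − T_b).
9.1·(10.8 − T_b) = 4.0·(20.2 − T_b)
T_b = (9.1·10.8 − 4.0·20.2) / (9.1 − 4.0) = 17.48 / 5.1 = 3.427 °C ≈ 3.4 °C.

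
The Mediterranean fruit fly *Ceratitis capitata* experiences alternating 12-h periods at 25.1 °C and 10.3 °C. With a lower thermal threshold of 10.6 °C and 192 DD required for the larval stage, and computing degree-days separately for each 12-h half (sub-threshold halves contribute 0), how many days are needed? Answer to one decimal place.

Day half: max(0, 25.1 − 10.6) × 0.5 = 14.5 × 0.5 = 7.25 DD.
Night half: max(0, 10.3 − 10.6) × 0.5 = 0.0 × 0.5 = 0.00 DD.
Per 24 h: 7.25 DD/day.
Duration = 192 / 7.25 = 26.483 ≈ 26.5 days.

26.5 days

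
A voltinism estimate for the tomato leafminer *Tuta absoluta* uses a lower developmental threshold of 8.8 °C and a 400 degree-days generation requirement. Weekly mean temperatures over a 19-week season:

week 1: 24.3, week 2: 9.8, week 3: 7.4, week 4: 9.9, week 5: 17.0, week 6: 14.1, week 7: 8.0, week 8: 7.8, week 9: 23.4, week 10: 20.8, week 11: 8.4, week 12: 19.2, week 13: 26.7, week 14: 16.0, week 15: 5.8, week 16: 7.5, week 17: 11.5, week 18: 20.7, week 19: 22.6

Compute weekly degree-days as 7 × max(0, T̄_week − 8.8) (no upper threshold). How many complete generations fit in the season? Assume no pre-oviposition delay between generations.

Weekly DD (7 × max(0, T̄ − 8.8)): 108.5, 7.0, 0.0, 7.7, 57.4, 37.1, 0.0, 0.0, 102.2, 84.0, 0.0, 72.8, 125.3, 50.4, 0.0, 0.0, 18.9, 83.3, 96.6.
Season total = 851.2 DD.
Complete generations = ⌊851.2 / 400⌋ = 2.

2 generations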